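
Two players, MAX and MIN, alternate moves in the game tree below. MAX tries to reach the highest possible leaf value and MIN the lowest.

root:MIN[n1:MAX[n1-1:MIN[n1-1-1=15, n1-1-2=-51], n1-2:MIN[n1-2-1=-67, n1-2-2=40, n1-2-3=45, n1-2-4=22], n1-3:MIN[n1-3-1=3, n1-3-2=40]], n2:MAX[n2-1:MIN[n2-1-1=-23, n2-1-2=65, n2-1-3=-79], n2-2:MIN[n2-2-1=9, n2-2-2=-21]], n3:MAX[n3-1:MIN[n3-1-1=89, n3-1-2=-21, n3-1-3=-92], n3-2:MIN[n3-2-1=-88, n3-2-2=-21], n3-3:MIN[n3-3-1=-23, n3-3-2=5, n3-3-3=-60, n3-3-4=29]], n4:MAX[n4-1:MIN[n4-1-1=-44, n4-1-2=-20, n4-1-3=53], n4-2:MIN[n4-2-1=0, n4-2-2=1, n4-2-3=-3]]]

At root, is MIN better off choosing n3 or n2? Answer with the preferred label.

n3

n3-1 (MIN): min(89, -21, -92) = -92
n3-2 (MIN): min(-88, -21) = -88
n3-3 (MIN): min(-23, 5, -60, 29) = -60
n3 (MAX): max(-92, -88, -60) = -60
n2-1 (MIN): min(-23, 65, -79) = -79
n2-2 (MIN): min(9, -21) = -21
n2 (MAX): max(-79, -21) = -21
MIN prefers the lower value; n3=-60, n2=-21. n3 is better since -60 < -21.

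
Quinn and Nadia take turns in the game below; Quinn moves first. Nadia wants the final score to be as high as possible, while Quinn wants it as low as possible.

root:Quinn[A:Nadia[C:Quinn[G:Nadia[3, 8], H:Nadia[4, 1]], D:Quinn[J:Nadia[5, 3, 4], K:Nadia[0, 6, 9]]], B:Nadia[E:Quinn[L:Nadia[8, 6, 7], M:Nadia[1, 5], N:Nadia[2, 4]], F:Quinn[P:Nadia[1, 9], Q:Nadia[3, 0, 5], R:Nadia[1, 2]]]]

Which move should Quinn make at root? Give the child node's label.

B

G (Nadia): max(3, 8) = 8
H (Nadia): max(4, 1) = 4
C (Quinn): min(8, 4) = 4
J (Nadia): max(5, 3, 4) = 5
K (Nadia): max(0, 6, 9) = 9
D (Quinn): min(5, 9) = 5
A (Nadia): max(4, 5) = 5
L (Nadia): max(8, 6, 7) = 8
M (Nadia): max(1, 5) = 5
N (Nadia): max(2, 4) = 4
E (Quinn): min(8, 5, 4) = 4
P (Nadia): max(1, 9) = 9
Q (Nadia): max(3, 0, 5) = 5
R (Nadia): max(1, 2) = 2
F (Quinn): min(9, 5, 2) = 2
B (Nadia): max(4, 2) = 4
root (Quinn): min(5, 4) = 4
Quinn at root wants the lowest of {A=5, B=4}, so chooses B.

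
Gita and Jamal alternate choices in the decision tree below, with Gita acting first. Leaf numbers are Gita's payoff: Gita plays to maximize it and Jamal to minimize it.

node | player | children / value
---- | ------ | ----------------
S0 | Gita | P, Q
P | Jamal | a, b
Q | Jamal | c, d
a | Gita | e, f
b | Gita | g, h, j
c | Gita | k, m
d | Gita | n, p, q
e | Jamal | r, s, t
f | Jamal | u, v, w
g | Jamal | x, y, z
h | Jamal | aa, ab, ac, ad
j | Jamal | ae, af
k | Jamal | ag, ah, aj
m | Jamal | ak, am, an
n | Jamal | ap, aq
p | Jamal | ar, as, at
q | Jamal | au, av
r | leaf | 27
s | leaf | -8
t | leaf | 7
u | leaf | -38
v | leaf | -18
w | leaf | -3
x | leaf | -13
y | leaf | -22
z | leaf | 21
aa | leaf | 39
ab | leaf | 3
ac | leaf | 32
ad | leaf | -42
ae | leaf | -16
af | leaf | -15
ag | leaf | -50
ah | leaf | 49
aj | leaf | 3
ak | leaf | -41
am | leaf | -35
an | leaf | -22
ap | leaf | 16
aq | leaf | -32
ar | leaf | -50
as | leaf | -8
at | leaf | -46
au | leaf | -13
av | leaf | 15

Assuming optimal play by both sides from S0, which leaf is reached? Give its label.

ae

e (Jamal): min(27, -8, 7) = -8
f (Jamal): min(-38, -18, -3) = -38
a (Gita): max(-8, -38) = -8
g (Jamal): min(-13, -22, 21) = -22
h (Jamal): min(39, 3, 32, -42) = -42
j (Jamal): min(-16, -15) = -16
b (Gita): max(-22, -42, -16) = -16
P (Jamal): min(-8, -16) = -16
k (Jamal): min(-50, 49, 3) = -50
m (Jamal): min(-41, -35, -22) = -41
c (Gita): max(-50, -41) = -41
n (Jamal): min(16, -32) = -32
p (Jamal): min(-50, -8, -46) = -50
q (Jamal): min(-13, 15) = -13
d (Gita): max(-32, -50, -13) = -13
Q (Jamal): min(-41, -13) = -41
S0 (Gita): max(-16, -41) = -16
At S0, Gita picks P (highest: -16).
At P, Jamal picks b (lowest: -16).
At b, Gita picks j (highest: -16).
At j, Jamal picks ae (lowest: -16).
Terminal value -16.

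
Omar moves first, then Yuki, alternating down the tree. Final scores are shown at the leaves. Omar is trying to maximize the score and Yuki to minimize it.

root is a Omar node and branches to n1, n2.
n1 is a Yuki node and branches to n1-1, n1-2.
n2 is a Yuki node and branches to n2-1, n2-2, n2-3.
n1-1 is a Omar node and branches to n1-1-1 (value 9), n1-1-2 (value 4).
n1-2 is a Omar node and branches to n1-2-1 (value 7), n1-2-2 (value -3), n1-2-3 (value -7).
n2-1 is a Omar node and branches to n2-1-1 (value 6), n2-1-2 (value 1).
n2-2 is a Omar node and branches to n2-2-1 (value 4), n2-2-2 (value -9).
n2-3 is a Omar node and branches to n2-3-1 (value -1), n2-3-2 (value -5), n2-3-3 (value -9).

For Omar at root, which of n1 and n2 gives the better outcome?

n1

n1-1 (Omar): max(9, 4) = 9
n1-2 (Omar): max(7, -3, -7) = 7
n1 (Yuki): min(9, 7) = 7
n2-1 (Omar): max(6, 1) = 6
n2-2 (Omar): max(4, -9) = 4
n2-3 (Omar): max(-1, -5, -9) = -1
n2 (Yuki): min(6, 4, -1) = -1
Omar prefers the higher value; n1=7, n2=-1. n1 is better since 7 > -1.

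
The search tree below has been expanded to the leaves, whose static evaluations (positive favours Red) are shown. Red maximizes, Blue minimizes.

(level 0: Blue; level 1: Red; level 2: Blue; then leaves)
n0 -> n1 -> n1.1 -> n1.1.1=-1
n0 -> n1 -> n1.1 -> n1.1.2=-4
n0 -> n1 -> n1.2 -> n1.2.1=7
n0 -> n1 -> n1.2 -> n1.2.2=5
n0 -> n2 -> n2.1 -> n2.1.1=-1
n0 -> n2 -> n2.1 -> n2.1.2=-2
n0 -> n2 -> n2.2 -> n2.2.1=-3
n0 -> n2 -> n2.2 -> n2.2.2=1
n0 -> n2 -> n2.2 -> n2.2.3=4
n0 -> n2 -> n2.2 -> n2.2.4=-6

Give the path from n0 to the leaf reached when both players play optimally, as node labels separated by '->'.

n1.1 (Blue): min(-1, -4) = -4
n1.2 (Blue): min(7, 5) = 5
n1 (Red): max(-4, 5) = 5
n2.1 (Blue): min(-1, -2) = -2
n2.2 (Blue): min(-3, 1, 4, -6) = -6
n2 (Red): max(-2, -6) = -2
n0 (Blue): min(5, -2) = -2
At n0, Blue picks n2 (lowest: -2).
At n2, Red picks n2.1 (highest: -2).
At n2.1, Blue picks n2.1.2 (lowest: -2).
Terminal value -2.

n0 -> n2 -> n2.1 -> n2.1.2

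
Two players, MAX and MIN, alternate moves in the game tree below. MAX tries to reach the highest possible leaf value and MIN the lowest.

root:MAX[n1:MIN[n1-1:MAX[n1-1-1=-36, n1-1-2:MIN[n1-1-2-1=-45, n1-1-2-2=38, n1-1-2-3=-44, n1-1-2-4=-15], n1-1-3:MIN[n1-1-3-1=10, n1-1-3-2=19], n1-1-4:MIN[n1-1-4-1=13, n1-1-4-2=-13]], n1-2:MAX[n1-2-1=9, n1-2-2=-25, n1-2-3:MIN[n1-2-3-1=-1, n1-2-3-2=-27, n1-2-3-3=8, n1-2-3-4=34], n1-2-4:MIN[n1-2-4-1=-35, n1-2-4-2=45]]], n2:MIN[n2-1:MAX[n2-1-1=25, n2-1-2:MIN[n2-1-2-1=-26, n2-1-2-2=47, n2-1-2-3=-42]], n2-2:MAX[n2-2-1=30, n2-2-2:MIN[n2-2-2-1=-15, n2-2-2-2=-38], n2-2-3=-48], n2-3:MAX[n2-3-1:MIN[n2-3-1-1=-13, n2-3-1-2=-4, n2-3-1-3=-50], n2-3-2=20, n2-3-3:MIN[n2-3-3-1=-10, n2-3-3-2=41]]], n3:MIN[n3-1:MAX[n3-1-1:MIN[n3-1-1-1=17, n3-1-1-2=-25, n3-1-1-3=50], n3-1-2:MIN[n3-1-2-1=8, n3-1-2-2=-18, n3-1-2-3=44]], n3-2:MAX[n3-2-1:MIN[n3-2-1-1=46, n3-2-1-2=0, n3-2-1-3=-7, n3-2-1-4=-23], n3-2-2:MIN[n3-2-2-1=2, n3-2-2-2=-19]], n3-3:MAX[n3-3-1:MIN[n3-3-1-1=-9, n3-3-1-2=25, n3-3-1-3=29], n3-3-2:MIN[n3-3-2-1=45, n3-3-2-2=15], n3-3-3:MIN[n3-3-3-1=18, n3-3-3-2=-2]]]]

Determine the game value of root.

20

n1-1-2 (MIN): min(-45, 38, -44, -15) = -45
n1-1-3 (MIN): min(10, 19) = 10
n1-1-4 (MIN): min(13, -13) = -13
n1-1 (MAX): max(-36, -45, 10, -13) = 10
n1-2-3 (MIN): min(-1, -27, 8, 34) = -27
n1-2-4 (MIN): min(-35, 45) = -35
n1-2 (MAX): max(9, -25, -27, -35) = 9
n1 (MIN): min(10, 9) = 9
n2-1-2 (MIN): min(-26, 47, -42) = -42
n2-1 (MAX): max(25, -42) = 25
n2-2-2 (MIN): min(-15, -38) = -38
n2-2 (MAX): max(30, -38, -48) = 30
n2-3-1 (MIN): min(-13, -4, -50) = -50
n2-3-3 (MIN): min(-10, 41) = -10
n2-3 (MAX): max(-50, 20, -10) = 20
n2 (MIN): min(25, 30, 20) = 20
n3-1-1 (MIN): min(17, -25, 50) = -25
n3-1-2 (MIN): min(8, -18, 44) = -18
n3-1 (MAX): max(-25, -18) = -18
n3-2-1 (MIN): min(46, 0, -7, -23) = -23
n3-2-2 (MIN): min(2, -19) = -19
n3-2 (MAX): max(-23, -19) = -19
n3-3-1 (MIN): min(-9, 25, 29) = -9
n3-3-2 (MIN): min(45, 15) = 15
n3-3-3 (MIN): min(18, -2) = -2
n3-3 (MAX): max(-9, 15, -2) = 15
n3 (MIN): min(-18, -19, 15) = -19
root (MAX): max(9, 20, -19) = 20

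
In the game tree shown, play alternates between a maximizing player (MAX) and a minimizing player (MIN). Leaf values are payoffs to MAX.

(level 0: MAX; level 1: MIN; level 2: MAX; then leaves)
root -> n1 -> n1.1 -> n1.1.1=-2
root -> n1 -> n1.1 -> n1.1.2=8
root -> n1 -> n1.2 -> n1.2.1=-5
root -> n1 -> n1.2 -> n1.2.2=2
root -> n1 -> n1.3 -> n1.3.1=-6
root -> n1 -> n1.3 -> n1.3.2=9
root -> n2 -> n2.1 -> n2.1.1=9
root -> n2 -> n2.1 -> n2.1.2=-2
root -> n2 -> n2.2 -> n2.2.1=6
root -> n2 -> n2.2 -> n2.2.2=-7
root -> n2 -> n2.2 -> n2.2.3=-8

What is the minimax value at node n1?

n1.1 (MAX): max(-2, 8) = 8
n1.2 (MAX): max(-5, 2) = 2
n1.3 (MAX): max(-6, 9) = 9
n1 (MIN): min(8, 2, 9) = 2

2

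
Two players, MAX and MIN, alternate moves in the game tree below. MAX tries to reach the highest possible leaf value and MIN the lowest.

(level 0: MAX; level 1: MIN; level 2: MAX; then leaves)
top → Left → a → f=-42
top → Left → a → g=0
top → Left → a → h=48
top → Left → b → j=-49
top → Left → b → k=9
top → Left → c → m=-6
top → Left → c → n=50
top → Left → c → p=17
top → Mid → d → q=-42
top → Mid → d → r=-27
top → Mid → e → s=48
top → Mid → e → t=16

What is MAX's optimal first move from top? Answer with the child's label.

Left

a (MAX): max(-42, 0, 48) = 48
b (MAX): max(-49, 9) = 9
c (MAX): max(-6, 50, 17) = 50
Left (MIN): min(48, 9, 50) = 9
d (MAX): max(-42, -27) = -27
e (MAX): max(48, 16) = 48
Mid (MIN): min(-27, 48) = -27
top (MAX): max(9, -27) = 9
MAX at top wants the highest of {Left=9, Mid=-27}, so chooses Left.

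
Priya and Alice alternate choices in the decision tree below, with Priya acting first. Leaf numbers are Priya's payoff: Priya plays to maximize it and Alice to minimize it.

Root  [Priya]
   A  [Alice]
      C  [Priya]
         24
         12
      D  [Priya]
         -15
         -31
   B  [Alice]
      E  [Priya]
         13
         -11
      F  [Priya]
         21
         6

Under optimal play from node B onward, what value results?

13

E (Priya): max(13, -11) = 13
F (Priya): max(21, 6) = 21
B (Alice): min(13, 21) = 13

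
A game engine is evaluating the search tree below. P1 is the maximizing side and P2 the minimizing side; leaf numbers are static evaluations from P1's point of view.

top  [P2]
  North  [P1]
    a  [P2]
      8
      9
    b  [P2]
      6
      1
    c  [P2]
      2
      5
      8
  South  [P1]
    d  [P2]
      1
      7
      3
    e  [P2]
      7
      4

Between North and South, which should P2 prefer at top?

South

a (P2): min(8, 9) = 8
b (P2): min(6, 1) = 1
c (P2): min(2, 5, 8) = 2
North (P1): max(8, 1, 2) = 8
d (P2): min(1, 7, 3) = 1
e (P2): min(7, 4) = 4
South (P1): max(1, 4) = 4
P2 prefers the lower value; North=8, South=4. South is better since 4 < 8.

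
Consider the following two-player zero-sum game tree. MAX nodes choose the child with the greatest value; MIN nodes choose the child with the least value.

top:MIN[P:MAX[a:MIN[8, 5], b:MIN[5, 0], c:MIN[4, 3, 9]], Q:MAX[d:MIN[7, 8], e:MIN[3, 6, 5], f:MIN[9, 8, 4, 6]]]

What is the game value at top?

5

a (MIN): min(8, 5) = 5
b (MIN): min(5, 0) = 0
c (MIN): min(4, 3, 9) = 3
P (MAX): max(5, 0, 3) = 5
d (MIN): min(7, 8) = 7
e (MIN): min(3, 6, 5) = 3
f (MIN): min(9, 8, 4, 6) = 4
Q (MAX): max(7, 3, 4) = 7
top (MIN): min(5, 7) = 5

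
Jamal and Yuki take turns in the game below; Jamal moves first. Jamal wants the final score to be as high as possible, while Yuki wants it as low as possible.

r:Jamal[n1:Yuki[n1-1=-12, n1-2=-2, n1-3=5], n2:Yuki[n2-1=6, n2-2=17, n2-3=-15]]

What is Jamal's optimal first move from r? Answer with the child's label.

n1 (Yuki): min(-12, -2, 5) = -12
n2 (Yuki): min(6, 17, -15) = -15
r (Jamal): max(-12, -15) = -12
Jamal at r wants the highest of {n1=-12, n2=-15}, so chooses n1.

n1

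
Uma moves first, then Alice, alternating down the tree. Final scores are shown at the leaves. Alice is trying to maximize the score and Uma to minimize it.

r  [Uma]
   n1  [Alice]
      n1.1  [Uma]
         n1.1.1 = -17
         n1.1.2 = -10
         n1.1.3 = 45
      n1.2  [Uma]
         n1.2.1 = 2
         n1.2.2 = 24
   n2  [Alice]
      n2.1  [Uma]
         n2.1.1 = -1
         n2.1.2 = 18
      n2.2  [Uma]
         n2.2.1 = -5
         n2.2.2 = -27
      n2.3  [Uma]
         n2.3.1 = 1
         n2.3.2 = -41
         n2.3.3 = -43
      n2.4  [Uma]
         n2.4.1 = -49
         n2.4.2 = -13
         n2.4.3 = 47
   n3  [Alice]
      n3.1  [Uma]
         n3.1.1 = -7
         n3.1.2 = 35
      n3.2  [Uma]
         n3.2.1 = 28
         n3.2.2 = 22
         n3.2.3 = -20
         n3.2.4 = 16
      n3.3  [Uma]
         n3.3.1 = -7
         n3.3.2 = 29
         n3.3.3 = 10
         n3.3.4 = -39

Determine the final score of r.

-7

n1.1 (Uma): min(-17, -10, 45) = -17
n1.2 (Uma): min(2, 24) = 2
n1 (Alice): max(-17, 2) = 2
n2.1 (Uma): min(-1, 18) = -1
n2.2 (Uma): min(-5, -27) = -27
n2.3 (Uma): min(1, -41, -43) = -43
n2.4 (Uma): min(-49, -13, 47) = -49
n2 (Alice): max(-1, -27, -43, -49) = -1
n3.1 (Uma): min(-7, 35) = -7
n3.2 (Uma): min(28, 22, -20, 16) = -20
n3.3 (Uma): min(-7, 29, 10, -39) = -39
n3 (Alice): max(-7, -20, -39) = -7
r (Uma): min(2, -1, -7) = -7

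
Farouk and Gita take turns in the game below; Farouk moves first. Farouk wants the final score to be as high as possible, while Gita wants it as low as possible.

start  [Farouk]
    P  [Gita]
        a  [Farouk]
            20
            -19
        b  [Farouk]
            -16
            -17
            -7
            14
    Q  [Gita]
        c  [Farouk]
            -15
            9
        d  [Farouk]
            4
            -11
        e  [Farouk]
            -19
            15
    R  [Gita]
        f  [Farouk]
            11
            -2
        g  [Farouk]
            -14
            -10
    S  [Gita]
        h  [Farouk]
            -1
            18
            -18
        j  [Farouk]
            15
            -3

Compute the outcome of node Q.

4

c (Farouk): max(-15, 9) = 9
d (Farouk): max(4, -11) = 4
e (Farouk): max(-19, 15) = 15
Q (Gita): min(9, 4, 15) = 4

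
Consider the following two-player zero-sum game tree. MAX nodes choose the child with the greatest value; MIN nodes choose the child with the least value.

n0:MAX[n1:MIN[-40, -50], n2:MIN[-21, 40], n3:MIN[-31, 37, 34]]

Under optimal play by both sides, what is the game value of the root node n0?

n1 (MIN): min(-40, -50) = -50
n2 (MIN): min(-21, 40) = -21
n3 (MIN): min(-31, 37, 34) = -31
n0 (MAX): max(-50, -21, -31) = -21

-21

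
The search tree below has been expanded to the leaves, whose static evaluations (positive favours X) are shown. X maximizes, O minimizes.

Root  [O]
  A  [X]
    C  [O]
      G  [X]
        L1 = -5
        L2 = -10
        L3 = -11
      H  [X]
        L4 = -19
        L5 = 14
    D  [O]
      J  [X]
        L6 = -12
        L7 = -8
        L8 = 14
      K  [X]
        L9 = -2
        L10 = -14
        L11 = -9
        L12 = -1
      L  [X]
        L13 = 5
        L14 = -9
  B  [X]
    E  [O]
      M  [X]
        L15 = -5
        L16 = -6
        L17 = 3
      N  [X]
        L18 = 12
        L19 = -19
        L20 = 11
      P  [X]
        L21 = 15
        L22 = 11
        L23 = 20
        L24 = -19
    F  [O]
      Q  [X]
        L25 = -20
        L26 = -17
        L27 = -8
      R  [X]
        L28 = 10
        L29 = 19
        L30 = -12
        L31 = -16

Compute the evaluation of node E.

M (X): max(-5, -6, 3) = 3
N (X): max(12, -19, 11) = 12
P (X): max(15, 11, 20, -19) = 20
E (O): min(3, 12, 20) = 3

3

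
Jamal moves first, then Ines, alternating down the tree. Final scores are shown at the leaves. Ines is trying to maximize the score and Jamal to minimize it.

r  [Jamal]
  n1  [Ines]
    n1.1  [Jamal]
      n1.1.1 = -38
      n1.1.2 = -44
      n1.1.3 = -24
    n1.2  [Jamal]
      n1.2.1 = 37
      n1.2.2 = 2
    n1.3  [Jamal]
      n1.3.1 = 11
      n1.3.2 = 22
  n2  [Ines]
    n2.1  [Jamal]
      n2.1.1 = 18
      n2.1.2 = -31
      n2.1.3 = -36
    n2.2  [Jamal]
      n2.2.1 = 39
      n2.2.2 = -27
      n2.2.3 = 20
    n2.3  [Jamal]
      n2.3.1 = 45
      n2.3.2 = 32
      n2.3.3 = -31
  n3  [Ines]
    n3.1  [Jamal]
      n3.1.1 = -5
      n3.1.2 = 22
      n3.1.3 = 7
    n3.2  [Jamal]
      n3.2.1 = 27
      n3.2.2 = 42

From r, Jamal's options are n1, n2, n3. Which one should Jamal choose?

n1.1 (Jamal): min(-38, -44, -24) = -44
n1.2 (Jamal): min(37, 2) = 2
n1.3 (Jamal): min(11, 22) = 11
n1 (Ines): max(-44, 2, 11) = 11
n2.1 (Jamal): min(18, -31, -36) = -36
n2.2 (Jamal): min(39, -27, 20) = -27
n2.3 (Jamal): min(45, 32, -31) = -31
n2 (Ines): max(-36, -27, -31) = -27
n3.1 (Jamal): min(-5, 22, 7) = -5
n3.2 (Jamal): min(27, 42) = 27
n3 (Ines): max(-5, 27) = 27
r (Jamal): min(11, -27, 27) = -27
Jamal at r wants the lowest of {n1=11, n2=-27, n3=27}, so chooses n2.

n2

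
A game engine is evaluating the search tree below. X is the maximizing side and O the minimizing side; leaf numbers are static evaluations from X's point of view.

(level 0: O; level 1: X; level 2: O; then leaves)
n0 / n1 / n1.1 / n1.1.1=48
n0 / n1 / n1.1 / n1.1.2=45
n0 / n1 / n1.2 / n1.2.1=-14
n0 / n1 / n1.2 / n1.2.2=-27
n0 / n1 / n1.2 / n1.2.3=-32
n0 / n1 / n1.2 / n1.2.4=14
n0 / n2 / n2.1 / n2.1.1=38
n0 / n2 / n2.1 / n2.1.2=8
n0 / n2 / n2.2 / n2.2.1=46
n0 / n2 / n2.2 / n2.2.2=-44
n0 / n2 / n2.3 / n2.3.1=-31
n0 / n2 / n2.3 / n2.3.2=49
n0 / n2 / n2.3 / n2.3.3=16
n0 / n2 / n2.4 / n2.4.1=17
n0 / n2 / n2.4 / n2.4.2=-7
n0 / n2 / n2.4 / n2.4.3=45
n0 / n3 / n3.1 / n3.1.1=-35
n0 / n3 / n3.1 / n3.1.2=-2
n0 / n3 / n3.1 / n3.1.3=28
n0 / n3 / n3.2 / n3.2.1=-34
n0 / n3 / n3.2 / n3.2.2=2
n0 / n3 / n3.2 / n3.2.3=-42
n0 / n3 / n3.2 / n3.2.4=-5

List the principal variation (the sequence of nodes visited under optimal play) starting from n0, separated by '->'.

n1.1 (O): min(48, 45) = 45
n1.2 (O): min(-14, -27, -32, 14) = -32
n1 (X): max(45, -32) = 45
n2.1 (O): min(38, 8) = 8
n2.2 (O): min(46, -44) = -44
n2.3 (O): min(-31, 49, 16) = -31
n2.4 (O): min(17, -7, 45) = -7
n2 (X): max(8, -44, -31, -7) = 8
n3.1 (O): min(-35, -2, 28) = -35
n3.2 (O): min(-34, 2, -42, -5) = -42
n3 (X): max(-35, -42) = -35
n0 (O): min(45, 8, -35) = -35
At n0, O picks n3 (lowest: -35).
At n3, X picks n3.1 (highest: -35).
At n3.1, O picks n3.1.1 (lowest: -35).
Terminal value -35.

n0 -> n3 -> n3.1 -> n3.1.1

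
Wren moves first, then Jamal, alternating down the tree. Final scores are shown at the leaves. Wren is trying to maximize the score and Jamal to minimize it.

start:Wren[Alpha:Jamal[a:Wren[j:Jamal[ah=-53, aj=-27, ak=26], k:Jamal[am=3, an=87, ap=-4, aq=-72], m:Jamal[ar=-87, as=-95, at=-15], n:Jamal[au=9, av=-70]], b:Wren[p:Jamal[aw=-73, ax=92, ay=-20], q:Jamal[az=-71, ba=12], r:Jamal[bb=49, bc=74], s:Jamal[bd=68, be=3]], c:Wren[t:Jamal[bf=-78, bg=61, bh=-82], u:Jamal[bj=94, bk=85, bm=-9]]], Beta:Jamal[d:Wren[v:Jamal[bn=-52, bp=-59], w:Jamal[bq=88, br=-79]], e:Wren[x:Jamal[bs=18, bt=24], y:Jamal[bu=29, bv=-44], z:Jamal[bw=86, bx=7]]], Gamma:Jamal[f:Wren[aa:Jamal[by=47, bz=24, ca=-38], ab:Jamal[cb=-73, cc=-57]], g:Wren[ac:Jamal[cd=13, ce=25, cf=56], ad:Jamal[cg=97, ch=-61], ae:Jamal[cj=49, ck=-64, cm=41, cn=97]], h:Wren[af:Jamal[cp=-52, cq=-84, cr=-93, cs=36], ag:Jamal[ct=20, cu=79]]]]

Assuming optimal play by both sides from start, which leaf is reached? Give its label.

j (Jamal): min(-53, -27, 26) = -53
k (Jamal): min(3, 87, -4, -72) = -72
m (Jamal): min(-87, -95, -15) = -95
n (Jamal): min(9, -70) = -70
a (Wren): max(-53, -72, -95, -70) = -53
p (Jamal): min(-73, 92, -20) = -73
q (Jamal): min(-71, 12) = -71
r (Jamal): min(49, 74) = 49
s (Jamal): min(68, 3) = 3
b (Wren): max(-73, -71, 49, 3) = 49
t (Jamal): min(-78, 61, -82) = -82
u (Jamal): min(94, 85, -9) = -9
c (Wren): max(-82, -9) = -9
Alpha (Jamal): min(-53, 49, -9) = -53
v (Jamal): min(-52, -59) = -59
w (Jamal): min(88, -79) = -79
d (Wren): max(-59, -79) = -59
x (Jamal): min(18, 24) = 18
y (Jamal): min(29, -44) = -44
z (Jamal): min(86, 7) = 7
e (Wren): max(18, -44, 7) = 18
Beta (Jamal): min(-59, 18) = -59
aa (Jamal): min(47, 24, -38) = -38
ab (Jamal): min(-73, -57) = -73
f (Wren): max(-38, -73) = -38
ac (Jamal): min(13, 25, 56) = 13
ad (Jamal): min(97, -61) = -61
ae (Jamal): min(49, -64, 41, 97) = -64
g (Wren): max(13, -61, -64) = 13
af (Jamal): min(-52, -84, -93, 36) = -93
ag (Jamal): min(20, 79) = 20
h (Wren): max(-93, 20) = 20
Gamma (Jamal): min(-38, 13, 20) = -38
start (Wren): max(-53, -59, -38) = -38
At start, Wren picks Gamma (highest: -38).
At Gamma, Jamal picks f (lowest: -38).
At f, Wren picks aa (highest: -38).
At aa, Jamal picks ca (lowest: -38).
Terminal value -38.

ca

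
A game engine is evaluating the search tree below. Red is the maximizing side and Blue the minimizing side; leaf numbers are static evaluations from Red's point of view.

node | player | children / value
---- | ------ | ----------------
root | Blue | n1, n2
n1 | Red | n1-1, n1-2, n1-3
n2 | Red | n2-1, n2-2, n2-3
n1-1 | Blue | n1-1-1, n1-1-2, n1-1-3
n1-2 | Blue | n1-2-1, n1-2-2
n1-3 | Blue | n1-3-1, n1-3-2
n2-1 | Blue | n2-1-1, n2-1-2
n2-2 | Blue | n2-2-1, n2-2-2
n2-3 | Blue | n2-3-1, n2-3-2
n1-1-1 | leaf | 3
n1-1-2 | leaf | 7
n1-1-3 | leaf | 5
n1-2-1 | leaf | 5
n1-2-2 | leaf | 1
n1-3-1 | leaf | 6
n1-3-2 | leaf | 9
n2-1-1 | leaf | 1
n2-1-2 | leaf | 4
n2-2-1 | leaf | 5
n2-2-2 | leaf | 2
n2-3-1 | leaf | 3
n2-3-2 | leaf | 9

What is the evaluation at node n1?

n1-1 (Blue): min(3, 7, 5) = 3
n1-2 (Blue): min(5, 1) = 1
n1-3 (Blue): min(6, 9) = 6
n1 (Red): max(3, 1, 6) = 6

6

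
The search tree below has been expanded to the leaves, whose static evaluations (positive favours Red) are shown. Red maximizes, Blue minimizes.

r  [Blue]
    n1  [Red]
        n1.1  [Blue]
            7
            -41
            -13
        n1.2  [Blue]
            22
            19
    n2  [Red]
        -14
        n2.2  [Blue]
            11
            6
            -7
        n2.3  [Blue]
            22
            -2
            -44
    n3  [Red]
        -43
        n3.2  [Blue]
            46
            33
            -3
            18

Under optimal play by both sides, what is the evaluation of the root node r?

n1.1 (Blue): min(7, -41, -13) = -41
n1.2 (Blue): min(22, 19) = 19
n1 (Red): max(-41, 19) = 19
n2.2 (Blue): min(11, 6, -7) = -7
n2.3 (Blue): min(22, -2, -44) = -44
n2 (Red): max(-14, -7, -44) = -7
n3.2 (Blue): min(46, 33, -3, 18) = -3
n3 (Red): max(-43, -3) = -3
r (Blue): min(19, -7, -3) = -7

-7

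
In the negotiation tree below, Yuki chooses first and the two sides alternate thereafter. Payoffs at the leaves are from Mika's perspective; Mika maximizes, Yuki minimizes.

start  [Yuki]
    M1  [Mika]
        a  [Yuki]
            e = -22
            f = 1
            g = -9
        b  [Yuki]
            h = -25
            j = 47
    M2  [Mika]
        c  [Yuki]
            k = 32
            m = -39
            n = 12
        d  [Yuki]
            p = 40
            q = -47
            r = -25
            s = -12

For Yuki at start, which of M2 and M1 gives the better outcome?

c (Yuki): min(32, -39, 12) = -39
d (Yuki): min(40, -47, -25, -12) = -47
M2 (Mika): max(-39, -47) = -39
a (Yuki): min(-22, 1, -9) = -22
b (Yuki): min(-25, 47) = -25
M1 (Mika): max(-22, -25) = -22
Yuki prefers the lower value; M2=-39, M1=-22. M2 is better since -39 < -22.

M2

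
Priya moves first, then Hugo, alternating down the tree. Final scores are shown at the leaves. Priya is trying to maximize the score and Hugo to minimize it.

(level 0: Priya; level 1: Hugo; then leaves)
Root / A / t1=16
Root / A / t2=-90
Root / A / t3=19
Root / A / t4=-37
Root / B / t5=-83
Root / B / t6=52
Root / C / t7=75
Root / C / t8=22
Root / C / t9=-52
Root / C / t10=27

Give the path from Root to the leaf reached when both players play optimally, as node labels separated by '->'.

A (Hugo): min(16, -90, 19, -37) = -90
B (Hugo): min(-83, 52) = -83
C (Hugo): min(75, 22, -52, 27) = -52
Root (Priya): max(-90, -83, -52) = -52
At Root, Priya picks C (highest: -52).
At C, Hugo picks t9 (lowest: -52).
Terminal value -52.

Root -> C -> t9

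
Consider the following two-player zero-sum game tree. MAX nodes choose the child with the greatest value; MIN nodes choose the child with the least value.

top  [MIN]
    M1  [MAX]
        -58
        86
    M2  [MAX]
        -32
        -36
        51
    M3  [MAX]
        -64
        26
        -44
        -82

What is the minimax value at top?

M1 (MAX): max(-58, 86) = 86
M2 (MAX): max(-32, -36, 51) = 51
M3 (MAX): max(-64, 26, -44, -82) = 26
top (MIN): min(86, 51, 26) = 26

26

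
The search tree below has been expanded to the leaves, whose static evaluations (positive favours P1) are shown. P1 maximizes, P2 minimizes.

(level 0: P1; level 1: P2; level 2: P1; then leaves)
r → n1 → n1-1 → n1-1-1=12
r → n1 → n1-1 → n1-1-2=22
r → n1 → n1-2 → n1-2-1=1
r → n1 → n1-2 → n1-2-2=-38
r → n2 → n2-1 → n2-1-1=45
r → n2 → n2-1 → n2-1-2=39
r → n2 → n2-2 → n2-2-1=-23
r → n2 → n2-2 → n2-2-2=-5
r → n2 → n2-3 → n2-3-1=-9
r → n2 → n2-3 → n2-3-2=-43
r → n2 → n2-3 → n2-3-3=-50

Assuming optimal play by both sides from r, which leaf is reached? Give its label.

n1-1 (P1): max(12, 22) = 22
n1-2 (P1): max(1, -38) = 1
n1 (P2): min(22, 1) = 1
n2-1 (P1): max(45, 39) = 45
n2-2 (P1): max(-23, -5) = -5
n2-3 (P1): max(-9, -43, -50) = -9
n2 (P2): min(45, -5, -9) = -9
r (P1): max(1, -9) = 1
At r, P1 picks n1 (highest: 1).
At n1, P2 picks n1-2 (lowest: 1).
At n1-2, P1 picks n1-2-1 (highest: 1).
Terminal value 1.

n1-2-1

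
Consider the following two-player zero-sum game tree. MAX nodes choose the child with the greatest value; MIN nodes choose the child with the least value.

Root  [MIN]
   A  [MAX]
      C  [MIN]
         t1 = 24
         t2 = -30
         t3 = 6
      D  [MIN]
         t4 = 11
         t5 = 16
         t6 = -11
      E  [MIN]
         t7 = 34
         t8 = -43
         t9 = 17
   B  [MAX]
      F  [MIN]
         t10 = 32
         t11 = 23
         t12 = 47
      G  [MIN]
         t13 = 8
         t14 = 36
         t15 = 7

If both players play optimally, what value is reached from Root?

C (MIN): min(24, -30, 6) = -30
D (MIN): min(11, 16, -11) = -11
E (MIN): min(34, -43, 17) = -43
A (MAX): max(-30, -11, -43) = -11
F (MIN): min(32, 23, 47) = 23
G (MIN): min(8, 36, 7) = 7
B (MAX): max(23, 7) = 23
Root (MIN): min(-11, 23) = -11

-11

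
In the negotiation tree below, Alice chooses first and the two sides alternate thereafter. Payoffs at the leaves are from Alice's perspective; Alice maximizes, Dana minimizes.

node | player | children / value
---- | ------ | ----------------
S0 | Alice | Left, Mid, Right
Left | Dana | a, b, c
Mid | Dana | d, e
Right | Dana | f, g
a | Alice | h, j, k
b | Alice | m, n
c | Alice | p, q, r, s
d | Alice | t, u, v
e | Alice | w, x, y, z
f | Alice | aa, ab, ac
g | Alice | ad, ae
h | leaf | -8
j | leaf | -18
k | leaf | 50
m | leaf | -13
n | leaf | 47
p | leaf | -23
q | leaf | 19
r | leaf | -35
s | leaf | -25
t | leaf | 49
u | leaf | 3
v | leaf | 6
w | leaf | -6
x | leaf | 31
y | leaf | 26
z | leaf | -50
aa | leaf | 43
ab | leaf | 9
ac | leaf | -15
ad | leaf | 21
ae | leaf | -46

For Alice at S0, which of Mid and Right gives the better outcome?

Mid

d (Alice): max(49, 3, 6) = 49
e (Alice): max(-6, 31, 26, -50) = 31
Mid (Dana): min(49, 31) = 31
f (Alice): max(43, 9, -15) = 43
g (Alice): max(21, -46) = 21
Right (Dana): min(43, 21) = 21
Alice prefers the higher value; Mid=31, Right=21. Mid is better since 31 > 21.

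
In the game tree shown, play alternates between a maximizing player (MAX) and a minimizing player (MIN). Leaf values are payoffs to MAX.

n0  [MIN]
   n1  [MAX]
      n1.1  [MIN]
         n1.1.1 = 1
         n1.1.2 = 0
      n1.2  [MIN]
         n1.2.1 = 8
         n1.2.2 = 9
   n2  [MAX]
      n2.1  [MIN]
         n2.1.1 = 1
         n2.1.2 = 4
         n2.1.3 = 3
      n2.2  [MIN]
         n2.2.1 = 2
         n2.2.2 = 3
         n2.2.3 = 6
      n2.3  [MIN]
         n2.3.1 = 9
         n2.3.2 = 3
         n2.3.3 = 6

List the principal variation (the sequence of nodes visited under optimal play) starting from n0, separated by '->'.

n0 -> n2 -> n2.3 -> n2.3.2

n1.1 (MIN): min(1, 0) = 0
n1.2 (MIN): min(8, 9) = 8
n1 (MAX): max(0, 8) = 8
n2.1 (MIN): min(1, 4, 3) = 1
n2.2 (MIN): min(2, 3, 6) = 2
n2.3 (MIN): min(9, 3, 6) = 3
n2 (MAX): max(1, 2, 3) = 3
n0 (MIN): min(8, 3) = 3
At n0, MIN picks n2 (lowest: 3).
At n2, MAX picks n2.3 (highest: 3).
At n2.3, MIN picks n2.3.2 (lowest: 3).
Terminal value 3.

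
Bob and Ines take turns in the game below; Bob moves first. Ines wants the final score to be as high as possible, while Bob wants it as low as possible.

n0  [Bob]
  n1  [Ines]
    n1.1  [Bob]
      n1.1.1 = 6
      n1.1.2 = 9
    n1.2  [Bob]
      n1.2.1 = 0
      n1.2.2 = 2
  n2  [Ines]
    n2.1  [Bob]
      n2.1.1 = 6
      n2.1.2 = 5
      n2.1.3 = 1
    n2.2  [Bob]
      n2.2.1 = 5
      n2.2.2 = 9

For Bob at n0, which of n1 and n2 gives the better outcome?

n2

n1.1 (Bob): min(6, 9) = 6
n1.2 (Bob): min(0, 2) = 0
n1 (Ines): max(6, 0) = 6
n2.1 (Bob): min(6, 5, 1) = 1
n2.2 (Bob): min(5, 9) = 5
n2 (Ines): max(1, 5) = 5
Bob prefers the lower value; n1=6, n2=5. n2 is better since 5 < 6.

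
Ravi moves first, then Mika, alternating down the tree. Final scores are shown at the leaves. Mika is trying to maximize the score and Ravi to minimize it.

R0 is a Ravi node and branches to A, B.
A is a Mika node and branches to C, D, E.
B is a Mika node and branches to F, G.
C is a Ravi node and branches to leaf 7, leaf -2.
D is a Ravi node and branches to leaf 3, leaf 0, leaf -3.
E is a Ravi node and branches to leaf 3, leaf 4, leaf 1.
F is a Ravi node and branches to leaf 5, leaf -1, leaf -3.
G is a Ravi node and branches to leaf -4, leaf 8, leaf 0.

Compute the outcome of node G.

-4

G (Ravi): min(-4, 8, 0) = -4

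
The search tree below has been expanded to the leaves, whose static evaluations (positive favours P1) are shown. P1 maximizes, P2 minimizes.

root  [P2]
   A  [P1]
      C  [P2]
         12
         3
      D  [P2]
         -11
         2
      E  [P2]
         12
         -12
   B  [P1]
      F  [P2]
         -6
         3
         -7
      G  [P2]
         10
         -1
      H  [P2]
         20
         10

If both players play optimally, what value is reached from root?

C (P2): min(12, 3) = 3
D (P2): min(-11, 2) = -11
E (P2): min(12, -12) = -12
A (P1): max(3, -11, -12) = 3
F (P2): min(-6, 3, -7) = -7
G (P2): min(10, -1) = -1
H (P2): min(20, 10) = 10
B (P1): max(-7, -1, 10) = 10
root (P2): min(3, 10) = 3

3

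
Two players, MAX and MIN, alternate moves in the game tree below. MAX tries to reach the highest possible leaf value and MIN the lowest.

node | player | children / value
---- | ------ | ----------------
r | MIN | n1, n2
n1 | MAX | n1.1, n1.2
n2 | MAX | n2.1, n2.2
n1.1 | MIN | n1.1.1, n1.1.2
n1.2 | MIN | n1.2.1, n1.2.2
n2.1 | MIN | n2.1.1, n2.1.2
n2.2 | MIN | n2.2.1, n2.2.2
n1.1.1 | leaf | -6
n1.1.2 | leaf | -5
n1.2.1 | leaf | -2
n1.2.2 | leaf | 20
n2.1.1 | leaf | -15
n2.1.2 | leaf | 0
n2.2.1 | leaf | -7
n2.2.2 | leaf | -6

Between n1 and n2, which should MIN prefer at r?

n1.1 (MIN): min(-6, -5) = -6
n1.2 (MIN): min(-2, 20) = -2
n1 (MAX): max(-6, -2) = -2
n2.1 (MIN): min(-15, 0) = -15
n2.2 (MIN): min(-7, -6) = -7
n2 (MAX): max(-15, -7) = -7
MIN prefers the lower value; n1=-2, n2=-7. n2 is better since -7 < -2.

n2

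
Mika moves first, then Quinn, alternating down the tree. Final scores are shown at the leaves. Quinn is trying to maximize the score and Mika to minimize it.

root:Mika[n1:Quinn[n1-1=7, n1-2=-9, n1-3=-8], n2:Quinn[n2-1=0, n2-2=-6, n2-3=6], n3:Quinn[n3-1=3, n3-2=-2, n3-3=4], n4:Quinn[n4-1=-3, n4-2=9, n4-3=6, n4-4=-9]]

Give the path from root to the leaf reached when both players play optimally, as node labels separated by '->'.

n1 (Quinn): max(7, -9, -8) = 7
n2 (Quinn): max(0, -6, 6) = 6
n3 (Quinn): max(3, -2, 4) = 4
n4 (Quinn): max(-3, 9, 6, -9) = 9
root (Mika): min(7, 6, 4, 9) = 4
At root, Mika picks n3 (lowest: 4).
At n3, Quinn picks n3-3 (highest: 4).
Terminal value 4.

root -> n3 -> n3-3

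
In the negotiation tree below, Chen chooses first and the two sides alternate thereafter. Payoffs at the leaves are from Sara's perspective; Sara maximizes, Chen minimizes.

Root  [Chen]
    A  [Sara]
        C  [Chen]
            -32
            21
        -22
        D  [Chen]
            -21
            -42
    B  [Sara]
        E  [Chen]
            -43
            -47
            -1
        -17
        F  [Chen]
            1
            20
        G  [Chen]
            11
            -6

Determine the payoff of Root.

-22

C (Chen): min(-32, 21) = -32
D (Chen): min(-21, -42) = -42
A (Sara): max(-32, -22, -42) = -22
E (Chen): min(-43, -47, -1) = -47
F (Chen): min(1, 20) = 1
G (Chen): min(11, -6) = -6
B (Sara): max(-47, -17, 1, -6) = 1
Root (Chen): min(-22, 1) = -22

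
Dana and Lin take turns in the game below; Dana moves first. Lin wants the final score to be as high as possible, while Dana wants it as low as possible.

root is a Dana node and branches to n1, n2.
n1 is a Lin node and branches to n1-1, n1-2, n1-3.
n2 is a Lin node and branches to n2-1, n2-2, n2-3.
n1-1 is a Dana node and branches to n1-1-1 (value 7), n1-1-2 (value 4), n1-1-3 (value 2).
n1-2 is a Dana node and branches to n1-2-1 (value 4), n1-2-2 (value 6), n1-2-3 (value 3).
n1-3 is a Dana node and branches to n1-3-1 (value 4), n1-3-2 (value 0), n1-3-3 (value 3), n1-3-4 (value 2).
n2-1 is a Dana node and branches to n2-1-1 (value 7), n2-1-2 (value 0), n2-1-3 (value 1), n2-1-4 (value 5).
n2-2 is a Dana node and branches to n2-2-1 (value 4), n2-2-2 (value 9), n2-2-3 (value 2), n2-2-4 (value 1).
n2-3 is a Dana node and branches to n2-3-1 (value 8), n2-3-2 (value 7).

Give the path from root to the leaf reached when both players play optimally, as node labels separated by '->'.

root -> n1 -> n1-2 -> n1-2-3

n1-1 (Dana): min(7, 4, 2) = 2
n1-2 (Dana): min(4, 6, 3) = 3
n1-3 (Dana): min(4, 0, 3, 2) = 0
n1 (Lin): max(2, 3, 0) = 3
n2-1 (Dana): min(7, 0, 1, 5) = 0
n2-2 (Dana): min(4, 9, 2, 1) = 1
n2-3 (Dana): min(8, 7) = 7
n2 (Lin): max(0, 1, 7) = 7
root (Dana): min(3, 7) = 3
At root, Dana picks n1 (lowest: 3).
At n1, Lin picks n1-2 (highest: 3).
At n1-2, Dana picks n1-2-3 (lowest: 3).
Terminal value 3.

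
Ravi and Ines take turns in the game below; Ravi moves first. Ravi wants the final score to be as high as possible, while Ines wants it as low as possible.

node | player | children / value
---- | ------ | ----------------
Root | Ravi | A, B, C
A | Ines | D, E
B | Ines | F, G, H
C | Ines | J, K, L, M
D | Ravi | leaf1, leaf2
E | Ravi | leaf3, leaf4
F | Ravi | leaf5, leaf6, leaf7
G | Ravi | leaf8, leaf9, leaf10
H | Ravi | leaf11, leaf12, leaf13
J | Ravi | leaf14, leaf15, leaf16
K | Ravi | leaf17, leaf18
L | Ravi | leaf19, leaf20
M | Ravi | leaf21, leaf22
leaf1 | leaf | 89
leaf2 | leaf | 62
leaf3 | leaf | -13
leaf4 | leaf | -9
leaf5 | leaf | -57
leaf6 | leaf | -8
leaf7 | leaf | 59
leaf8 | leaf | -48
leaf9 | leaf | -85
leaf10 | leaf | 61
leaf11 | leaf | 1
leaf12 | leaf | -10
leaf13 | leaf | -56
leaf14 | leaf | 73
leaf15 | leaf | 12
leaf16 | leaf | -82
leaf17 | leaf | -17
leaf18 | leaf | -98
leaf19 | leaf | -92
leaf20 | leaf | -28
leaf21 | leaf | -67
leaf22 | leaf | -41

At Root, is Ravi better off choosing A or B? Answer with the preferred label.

B

D (Ravi): max(89, 62) = 89
E (Ravi): max(-13, -9) = -9
A (Ines): min(89, -9) = -9
F (Ravi): max(-57, -8, 59) = 59
G (Ravi): max(-48, -85, 61) = 61
H (Ravi): max(1, -10, -56) = 1
B (Ines): min(59, 61, 1) = 1
Ravi prefers the higher value; A=-9, B=1. B is better since 1 > -9.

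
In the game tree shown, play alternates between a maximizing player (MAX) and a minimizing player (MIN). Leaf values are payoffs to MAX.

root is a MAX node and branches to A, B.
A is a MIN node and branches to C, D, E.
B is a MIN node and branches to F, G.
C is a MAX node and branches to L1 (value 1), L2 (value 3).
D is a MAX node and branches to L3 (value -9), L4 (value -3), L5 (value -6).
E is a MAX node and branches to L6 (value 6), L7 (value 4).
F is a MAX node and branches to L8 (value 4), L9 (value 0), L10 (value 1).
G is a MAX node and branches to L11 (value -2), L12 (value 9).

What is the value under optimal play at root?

4

C (MAX): max(1, 3) = 3
D (MAX): max(-9, -3, -6) = -3
E (MAX): max(6, 4) = 6
A (MIN): min(3, -3, 6) = -3
F (MAX): max(4, 0, 1) = 4
G (MAX): max(-2, 9) = 9
B (MIN): min(4, 9) = 4
root (MAX): max(-3, 4) = 4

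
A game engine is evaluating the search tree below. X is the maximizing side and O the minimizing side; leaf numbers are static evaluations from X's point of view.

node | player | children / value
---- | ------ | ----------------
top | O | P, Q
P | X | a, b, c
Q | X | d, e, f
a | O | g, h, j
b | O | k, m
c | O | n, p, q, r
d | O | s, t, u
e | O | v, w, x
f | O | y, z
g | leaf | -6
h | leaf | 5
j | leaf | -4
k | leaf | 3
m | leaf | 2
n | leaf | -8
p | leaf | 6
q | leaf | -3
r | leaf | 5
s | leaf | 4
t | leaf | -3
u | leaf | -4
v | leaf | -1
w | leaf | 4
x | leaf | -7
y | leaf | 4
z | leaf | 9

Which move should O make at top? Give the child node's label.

a (O): min(-6, 5, -4) = -6
b (O): min(3, 2) = 2
c (O): min(-8, 6, -3, 5) = -8
P (X): max(-6, 2, -8) = 2
d (O): min(4, -3, -4) = -4
e (O): min(-1, 4, -7) = -7
f (O): min(4, 9) = 4
Q (X): max(-4, -7, 4) = 4
top (O): min(2, 4) = 2
O at top wants the lowest of {P=2, Q=4}, so chooses P.

P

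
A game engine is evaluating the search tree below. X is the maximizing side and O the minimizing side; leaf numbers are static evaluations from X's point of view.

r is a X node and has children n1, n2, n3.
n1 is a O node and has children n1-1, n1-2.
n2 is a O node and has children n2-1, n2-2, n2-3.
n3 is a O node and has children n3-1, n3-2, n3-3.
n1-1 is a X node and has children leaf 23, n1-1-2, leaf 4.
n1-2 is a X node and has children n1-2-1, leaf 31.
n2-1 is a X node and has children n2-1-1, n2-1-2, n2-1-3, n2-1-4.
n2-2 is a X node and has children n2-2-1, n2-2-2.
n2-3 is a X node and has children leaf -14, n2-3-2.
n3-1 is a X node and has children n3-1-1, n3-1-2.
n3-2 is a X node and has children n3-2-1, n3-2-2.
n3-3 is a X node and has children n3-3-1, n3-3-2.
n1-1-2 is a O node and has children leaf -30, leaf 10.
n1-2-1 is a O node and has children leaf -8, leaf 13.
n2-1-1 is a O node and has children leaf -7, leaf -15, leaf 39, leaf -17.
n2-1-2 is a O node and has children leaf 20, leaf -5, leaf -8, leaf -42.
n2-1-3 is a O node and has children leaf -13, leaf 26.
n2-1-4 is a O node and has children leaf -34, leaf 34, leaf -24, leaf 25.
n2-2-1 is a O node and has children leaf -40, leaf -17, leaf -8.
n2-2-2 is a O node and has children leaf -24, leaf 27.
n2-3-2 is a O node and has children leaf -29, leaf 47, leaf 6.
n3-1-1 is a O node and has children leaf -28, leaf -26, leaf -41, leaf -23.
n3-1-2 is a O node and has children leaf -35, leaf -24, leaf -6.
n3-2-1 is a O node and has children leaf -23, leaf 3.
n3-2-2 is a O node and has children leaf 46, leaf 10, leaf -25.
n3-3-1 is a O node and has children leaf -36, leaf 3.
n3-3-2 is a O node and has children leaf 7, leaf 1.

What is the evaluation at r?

n1-1-2 (O): min(-30, 10) = -30
n1-1 (X): max(23, -30, 4) = 23
n1-2-1 (O): min(-8, 13) = -8
n1-2 (X): max(-8, 31) = 31
n1 (O): min(23, 31) = 23
n2-1-1 (O): min(-7, -15, 39, -17) = -17
n2-1-2 (O): min(20, -5, -8, -42) = -42
n2-1-3 (O): min(-13, 26) = -13
n2-1-4 (O): min(-34, 34, -24, 25) = -34
n2-1 (X): max(-17, -42, -13, -34) = -13
n2-2-1 (O): min(-40, -17, -8) = -40
n2-2-2 (O): min(-24, 27) = -24
n2-2 (X): max(-40, -24) = -24
n2-3-2 (O): min(-29, 47, 6) = -29
n2-3 (X): max(-14, -29) = -14
n2 (O): min(-13, -24, -14) = -24
n3-1-1 (O): min(-28, -26, -41, -23) = -41
n3-1-2 (O): min(-35, -24, -6) = -35
n3-1 (X): max(-41, -35) = -35
n3-2-1 (O): min(-23, 3) = -23
n3-2-2 (O): min(46, 10, -25) = -25
n3-2 (X): max(-23, -25) = -23
n3-3-1 (O): min(-36, 3) = -36
n3-3-2 (O): min(7, 1) = 1
n3-3 (X): max(-36, 1) = 1
n3 (O): min(-35, -23, 1) = -35
r (X): max(23, -24, -35) = 23

23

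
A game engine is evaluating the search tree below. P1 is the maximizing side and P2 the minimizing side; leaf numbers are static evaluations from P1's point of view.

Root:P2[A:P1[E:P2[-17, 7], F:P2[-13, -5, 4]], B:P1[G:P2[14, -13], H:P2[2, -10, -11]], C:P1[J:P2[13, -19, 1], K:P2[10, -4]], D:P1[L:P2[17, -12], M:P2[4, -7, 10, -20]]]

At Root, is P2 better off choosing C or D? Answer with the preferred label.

J (P2): min(13, -19, 1) = -19
K (P2): min(10, -4) = -4
C (P1): max(-19, -4) = -4
L (P2): min(17, -12) = -12
M (P2): min(4, -7, 10, -20) = -20
D (P1): max(-12, -20) = -12
P2 prefers the lower value; C=-4, D=-12. D is better since -12 < -4.

D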